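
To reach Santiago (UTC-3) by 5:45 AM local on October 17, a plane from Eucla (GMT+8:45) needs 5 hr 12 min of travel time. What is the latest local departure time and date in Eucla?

12:18 PM on Oct 17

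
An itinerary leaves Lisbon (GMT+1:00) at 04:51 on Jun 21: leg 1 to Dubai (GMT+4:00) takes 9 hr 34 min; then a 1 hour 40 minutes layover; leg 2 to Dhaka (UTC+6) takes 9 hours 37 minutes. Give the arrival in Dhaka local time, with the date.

06:42 on June 22

Convert departure to UTC: 04:51 − 1:00 = 03:51 UTC on Jun 21.
Add 9 hours 34 minutes leg 1 → 13:25 UTC.
Add 1 hour and 40 minutes layover in Dubai → 15:05 UTC.
Add 9 hours 37 minutes leg 2 → 00:42 UTC (Jun 22).
Dhaka is UTC+6:00, so local arrival = 00:42 + 6:00 = 06:42 on Jun 22.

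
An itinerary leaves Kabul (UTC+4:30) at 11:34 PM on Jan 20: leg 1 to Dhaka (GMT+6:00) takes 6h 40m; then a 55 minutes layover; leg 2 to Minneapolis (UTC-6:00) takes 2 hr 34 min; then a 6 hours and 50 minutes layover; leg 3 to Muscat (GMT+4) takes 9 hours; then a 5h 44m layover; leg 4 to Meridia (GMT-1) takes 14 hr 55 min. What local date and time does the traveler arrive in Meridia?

Convert departure to UTC: 11:34 PM − 4:30 = 7:04 PM UTC on Jan 20.
Add 6 hours 40 minutes leg 1 → 1:44 AM UTC (Jan 21).
Add 55 minutes layover in Dhaka → 2:39 AM UTC.
Add 2 hours 34 minutes leg 2 → 5:13 AM UTC.
Add 6 hours and 50 minutes layover in Minneapolis → 12:03 PM UTC.
Add 9 hours leg 3 → 9:03 PM UTC.
Add 5 hours 44 minutes layover in Muscat → 2:47 AM UTC (Jan 22).
Add 14 hours 55 minutes leg 4 → 5:42 PM UTC.
Meridia is UTC−1:00, so local arrival = 5:42 PM − 1:00 = 4:42 PM on Jan 22.

4:42 PM on Jan 22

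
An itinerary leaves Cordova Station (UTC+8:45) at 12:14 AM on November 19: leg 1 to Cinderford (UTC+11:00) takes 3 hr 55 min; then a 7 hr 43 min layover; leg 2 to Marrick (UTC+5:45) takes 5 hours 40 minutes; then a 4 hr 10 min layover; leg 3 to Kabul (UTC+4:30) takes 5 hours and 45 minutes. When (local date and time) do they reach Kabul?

11:12 PM on November 19

Convert departure to UTC: 12:14 AM − 8:45 = 3:29 PM UTC on Nov 18.
Add 3 hours 55 minutes leg 1 → 7:24 PM UTC.
Add 7 hours and 43 minutes layover in Cinderford → 3:07 AM UTC (Nov 19).
Add 5 hours 40 minutes leg 2 → 8:47 AM UTC.
Add 4 hours and 10 minutes layover in Marrick → 12:57 PM UTC.
Add 5 hours 45 minutes leg 3 → 6:42 PM UTC.
Kabul is UTC+4:30, so local arrival = 6:42 PM + 4:30 = 11:12 PM on Nov 19.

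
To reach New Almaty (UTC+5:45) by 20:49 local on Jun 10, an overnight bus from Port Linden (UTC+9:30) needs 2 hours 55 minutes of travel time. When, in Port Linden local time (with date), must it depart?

Target arrival in UTC: 20:49 − 5:45 = 15:04 on Jun 10.
Subtract 2 hours and 55 minutes → departure 12:09 UTC on Jun 10.
Port Linden is UTC+9:30: 12:09 + 9:30 = 21:39 on Jun 10.

21:39 on June 10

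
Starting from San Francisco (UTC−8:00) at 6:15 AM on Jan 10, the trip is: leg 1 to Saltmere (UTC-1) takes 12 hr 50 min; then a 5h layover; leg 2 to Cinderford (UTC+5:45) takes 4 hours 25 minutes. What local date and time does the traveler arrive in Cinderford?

Convert departure to UTC: 6:15 AM + 8:00 = 2:15 PM UTC on Jan 10.
Add 12 hours 50 minutes leg 1 → 3:05 AM UTC (Jan 11).
Add 5 hours layover in Saltmere → 8:05 AM UTC.
Add 4 hours 25 minutes leg 2 → 12:30 PM UTC.
Cinderford is UTC+5:45, so local arrival = 12:30 PM + 5:45 = 6:15 PM on Jan 11.

6:15 PM on Jan 11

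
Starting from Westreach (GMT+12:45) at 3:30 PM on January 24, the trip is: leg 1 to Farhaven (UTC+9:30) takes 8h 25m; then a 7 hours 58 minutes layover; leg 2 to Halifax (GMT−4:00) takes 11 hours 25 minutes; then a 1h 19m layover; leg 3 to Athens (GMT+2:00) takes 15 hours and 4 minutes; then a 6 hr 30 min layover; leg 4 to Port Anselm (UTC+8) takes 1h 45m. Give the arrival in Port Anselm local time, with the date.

Convert departure to UTC: 3:30 PM − 12:45 = 2:45 AM UTC on Jan 24.
Add 8 hours and 25 minutes leg 1 → 11:10 AM UTC.
Add 7 hours 58 minutes layover in Farhaven → 7:08 PM UTC.
Add 11 hours and 25 minutes leg 2 → 6:33 AM UTC (Jan 25).
Add 1 hour and 19 minutes layover in Halifax → 7:52 AM UTC.
Add 15 hours 4 minutes leg 3 → 10:56 PM UTC.
Add 6 hours and 30 minutes layover in Athens → 5:26 AM UTC (Jan 26).
Add 1 hour 45 minutes leg 4 → 7:11 AM UTC.
Port Anselm is UTC+8:00, so local arrival = 7:11 AM + 8:00 = 3:11 PM on Jan 26.

3:11 PM on January 26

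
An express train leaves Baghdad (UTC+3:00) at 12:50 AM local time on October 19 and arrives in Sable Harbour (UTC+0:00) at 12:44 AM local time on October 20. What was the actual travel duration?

Departure in UTC: 12:50 AM − 3:00 = 9:50 PM on Oct 18.
Arrival is already UTC: 12:44 AM on Oct 20.
Elapsed = 12:44 AM − 9:50 PM (+2 days) = 26 hours 54 minutes.

26 hours 54 minutes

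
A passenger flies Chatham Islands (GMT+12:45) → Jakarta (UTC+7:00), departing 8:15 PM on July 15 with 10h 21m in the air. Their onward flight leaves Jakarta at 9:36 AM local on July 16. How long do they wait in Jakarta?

8 hours 45 minutes

Convert departure to UTC: 8:15 PM − 12:45 = 7:30 AM UTC on Jul 15.
Add 10 hours and 21 minutes flight time → 5:51 PM UTC.
Jakarta is UTC+7:00, so local arrival = 5:51 PM + 7:00 = 12:51 AM on Jul 16.
Layover = 9:36 AM − 12:51 AM = 8 hours 45 minutes.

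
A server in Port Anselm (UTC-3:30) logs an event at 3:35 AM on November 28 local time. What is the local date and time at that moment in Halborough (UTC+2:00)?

9:05 AM on November 28

In UTC: 3:35 AM + 3:30 = 7:05 AM on Nov 28.
Halborough is UTC+2:00: 7:05 AM + 2:00 = 9:05 AM on Nov 28.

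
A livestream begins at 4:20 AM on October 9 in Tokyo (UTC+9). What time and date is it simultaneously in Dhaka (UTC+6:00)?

1:20 AM on October 9

In UTC: 4:20 AM − 9:00 = 7:20 PM on Oct 8.
Dhaka is UTC+6:00: 7:20 PM + 6:00 = 1:20 AM on Oct 9.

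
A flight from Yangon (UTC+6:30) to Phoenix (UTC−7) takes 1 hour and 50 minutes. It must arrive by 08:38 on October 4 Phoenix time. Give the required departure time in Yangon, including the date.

Target arrival in UTC: 08:38 + 7:00 = 15:38 on Oct 4.
Subtract 1 hour 50 minutes → departure 13:48 UTC on Oct 4.
Yangon is UTC+6:30: 13:48 + 6:30 = 20:18 on Oct 4.

20:18 on Oct 4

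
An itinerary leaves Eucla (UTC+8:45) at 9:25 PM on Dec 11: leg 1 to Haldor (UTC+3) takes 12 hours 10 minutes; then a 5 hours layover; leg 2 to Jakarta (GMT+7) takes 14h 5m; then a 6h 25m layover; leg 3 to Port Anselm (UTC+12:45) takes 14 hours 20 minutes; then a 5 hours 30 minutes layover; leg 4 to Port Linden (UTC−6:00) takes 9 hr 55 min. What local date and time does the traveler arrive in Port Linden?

2:05 AM on Dec 14

Convert departure to UTC: 9:25 PM − 8:45 = 12:40 PM UTC on Dec 11.
Add 12 hours 10 minutes leg 1 → 12:50 AM UTC (Dec 12).
Add 5 hours layover in Haldor → 5:50 AM UTC.
Add 14 hours 5 minutes leg 2 → 7:55 PM UTC.
Add 6 hours and 25 minutes layover in Jakarta → 2:20 AM UTC (Dec 13).
Add 14 hours and 20 minutes leg 3 → 4:40 PM UTC.
Add 5 hours 30 minutes layover in Port Anselm → 10:10 PM UTC.
Add 9 hours 55 minutes leg 4 → 8:05 AM UTC (Dec 14).
Port Linden is UTC−6:00, so local arrival = 8:05 AM − 6:00 = 2:05 AM on Dec 14.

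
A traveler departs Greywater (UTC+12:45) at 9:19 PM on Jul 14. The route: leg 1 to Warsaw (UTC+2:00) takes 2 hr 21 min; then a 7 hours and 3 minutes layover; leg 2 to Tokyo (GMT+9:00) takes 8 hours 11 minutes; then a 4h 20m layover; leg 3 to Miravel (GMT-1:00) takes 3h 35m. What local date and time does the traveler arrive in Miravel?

9:04 AM on July 15

Convert departure to UTC: 9:19 PM − 12:45 = 8:34 AM UTC on Jul 14.
Add 2 hours 21 minutes leg 1 → 10:55 AM UTC.
Add 7 hours and 3 minutes layover in Warsaw → 5:58 PM UTC.
Add 8 hours 11 minutes leg 2 → 2:09 AM UTC (Jul 15).
Add 4 hours and 20 minutes layover in Tokyo → 6:29 AM UTC.
Add 3 hours 35 minutes leg 3 → 10:04 AM UTC.
Miravel is UTC−1:00, so local arrival = 10:04 AM − 1:00 = 9:04 AM on Jul 15.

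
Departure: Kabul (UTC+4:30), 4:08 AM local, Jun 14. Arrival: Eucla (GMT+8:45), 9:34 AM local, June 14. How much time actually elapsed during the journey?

1 hour 11 minutes

Eucla is 4:15 ahead of Kabul.
Clock-face elapsed time (ignoring zones) is 5 hours 26 minutes.
Actual elapsed = 5 hours 26 minutes − 4:15 = 1 hour 11 minutes.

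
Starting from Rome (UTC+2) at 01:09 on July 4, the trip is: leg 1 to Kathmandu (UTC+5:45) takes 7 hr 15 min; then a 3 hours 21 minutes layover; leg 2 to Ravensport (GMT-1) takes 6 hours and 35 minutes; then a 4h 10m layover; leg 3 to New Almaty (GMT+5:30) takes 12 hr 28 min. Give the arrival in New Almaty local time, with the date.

14:28 on July 5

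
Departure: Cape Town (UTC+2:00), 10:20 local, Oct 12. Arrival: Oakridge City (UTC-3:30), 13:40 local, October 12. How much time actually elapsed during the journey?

Oakridge City is 5:30 behind Cape Town.
Clock-face elapsed time (ignoring zones) is 3 hours 20 minutes.
Actual elapsed = 3 hours 20 minutes + 5:30 = 8 hours 50 minutes.

8 hours 50 minutes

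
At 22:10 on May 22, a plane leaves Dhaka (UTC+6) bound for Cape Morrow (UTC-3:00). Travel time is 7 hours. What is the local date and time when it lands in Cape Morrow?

Cape Morrow is 9:00 behind Dhaka.
After 7 hours it is 05:10 (May 23) in Dhaka.
Shift by the zone difference: 05:10 − 9:00 = 20:10 on May 22 in Cape Morrow.

20:10 on May 22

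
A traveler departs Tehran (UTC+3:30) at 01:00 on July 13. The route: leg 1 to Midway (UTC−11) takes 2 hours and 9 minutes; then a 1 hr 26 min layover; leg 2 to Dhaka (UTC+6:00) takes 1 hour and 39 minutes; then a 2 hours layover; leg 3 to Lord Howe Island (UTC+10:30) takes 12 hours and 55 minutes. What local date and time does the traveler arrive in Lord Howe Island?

Convert departure to UTC: 01:00 − 3:30 = 21:30 UTC on Jul 12.
Add 2 hours 9 minutes leg 1 → 23:39 UTC.
Add 1 hour and 26 minutes layover in Midway → 01:05 UTC (Jul 13).
Add 1 hour and 39 minutes leg 2 → 02:44 UTC.
Add 2 hours layover in Dhaka → 04:44 UTC.
Add 12 hours 55 minutes leg 3 → 17:39 UTC.
Lord Howe Island is UTC+10:30, so local arrival = 17:39 + 10:30 = 04:09 on Jul 14.

04:09 on July 14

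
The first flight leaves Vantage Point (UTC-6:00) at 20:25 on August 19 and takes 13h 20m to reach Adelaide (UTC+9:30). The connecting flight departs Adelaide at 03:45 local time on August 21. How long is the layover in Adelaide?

Convert departure to UTC: 20:25 + 6:00 = 02:25 UTC on Aug 20.
Add 13 hours and 20 minutes flight time → 15:45 UTC.
Adelaide is UTC+9:30, so local arrival = 15:45 + 9:30 = 01:15 on Aug 21.
Layover = 03:45 − 01:15 = 2 hours 30 minutes.

2 hours 30 minutes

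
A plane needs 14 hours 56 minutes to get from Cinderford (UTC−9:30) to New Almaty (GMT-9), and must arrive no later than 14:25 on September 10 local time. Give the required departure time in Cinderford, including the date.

22:59 on Sep 9

Target arrival in UTC: 14:25 + 9:00 = 23:25 on Sep 10.
Subtract 14 hours and 56 minutes → departure 08:29 UTC on Sep 10.
Cinderford is UTC−9:30: 08:29 − 9:30 = 22:59 on Sep 9.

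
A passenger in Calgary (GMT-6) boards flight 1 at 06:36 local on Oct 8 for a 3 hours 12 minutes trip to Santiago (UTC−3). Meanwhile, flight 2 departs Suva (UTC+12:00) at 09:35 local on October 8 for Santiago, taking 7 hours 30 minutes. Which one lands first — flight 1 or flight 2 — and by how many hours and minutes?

Flight 1 in UTC: 06:36 + 6:00 = 12:36 on Oct 8.
+3 hours and 12 minutes → arrive 15:48 UTC on Oct 8.
Flight 2 in UTC: 09:35 − 12:00 = 21:35 on Oct 7.
+7 hours and 30 minutes → arrive 05:05 UTC on Oct 8.
Flight 2 lands earlier by 10 hours 43 minutes.

the second, by 10 hours 43 minutes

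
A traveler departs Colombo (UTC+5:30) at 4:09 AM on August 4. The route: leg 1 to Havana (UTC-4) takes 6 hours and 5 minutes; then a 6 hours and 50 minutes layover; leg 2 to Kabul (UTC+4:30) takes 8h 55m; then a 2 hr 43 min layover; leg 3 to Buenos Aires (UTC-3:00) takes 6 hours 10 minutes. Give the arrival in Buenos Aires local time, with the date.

2:22 AM on August 5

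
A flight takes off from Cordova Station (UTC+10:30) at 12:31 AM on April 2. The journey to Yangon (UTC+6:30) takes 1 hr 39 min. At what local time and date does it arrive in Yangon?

Convert departure to UTC: 12:31 AM − 10:30 = 2:01 PM UTC on Apr 1.
Add 1 hour 39 minutes travel time → 3:40 PM UTC.
Yangon is UTC+6:30, so local arrival = 3:40 PM + 6:30 = 10:10 PM on Apr 1.

10:10 PM on April 1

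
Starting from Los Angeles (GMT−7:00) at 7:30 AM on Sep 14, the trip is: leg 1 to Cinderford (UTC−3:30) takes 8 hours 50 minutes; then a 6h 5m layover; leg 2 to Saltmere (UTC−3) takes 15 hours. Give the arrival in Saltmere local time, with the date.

5:25 PM on September 15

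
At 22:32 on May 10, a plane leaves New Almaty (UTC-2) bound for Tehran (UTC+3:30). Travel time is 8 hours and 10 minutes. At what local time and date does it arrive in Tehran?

12:12 on May 11

Tehran is 5:30 ahead of New Almaty.
After 8 hours 10 minutes it is 06:42 (May 11) in New Almaty.
Shift by the zone difference: 06:42 + 5:30 = 12:12 on May 11 in Tehran.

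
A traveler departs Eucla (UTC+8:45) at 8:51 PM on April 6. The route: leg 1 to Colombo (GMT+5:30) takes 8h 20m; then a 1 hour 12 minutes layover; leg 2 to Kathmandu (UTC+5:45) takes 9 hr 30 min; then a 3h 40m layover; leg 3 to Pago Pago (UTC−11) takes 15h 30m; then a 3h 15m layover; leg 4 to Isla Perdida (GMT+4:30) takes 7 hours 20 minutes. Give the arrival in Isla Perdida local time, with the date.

5:23 PM on April 8

Convert departure to UTC: 8:51 PM − 8:45 = 12:06 PM UTC on Apr 6.
Add 8 hours and 20 minutes leg 1 → 8:26 PM UTC.
Add 1 hour and 12 minutes layover in Colombo → 9:38 PM UTC.
Add 9 hours 30 minutes leg 2 → 7:08 AM UTC (Apr 7).
Add 3 hours 40 minutes layover in Kathmandu → 10:48 AM UTC.
Add 15 hours 30 minutes leg 3 → 2:18 AM UTC (Apr 8).
Add 3 hours 15 minutes layover in Pago Pago → 5:33 AM UTC.
Add 7 hours 20 minutes leg 4 → 12:53 PM UTC.
Isla Perdida is UTC+4:30, so local arrival = 12:53 PM + 4:30 = 5:23 PM on Apr 8.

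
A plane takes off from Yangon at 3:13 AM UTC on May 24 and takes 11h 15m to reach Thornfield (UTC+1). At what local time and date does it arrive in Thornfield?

Departure is given in UTC: 3:13 AM on May 24.
Add 11 hours and 15 minutes → 2:28 PM UTC.
Thornfield is UTC+1:00: 2:28 PM + 1:00 = 3:28 PM on May 24.

3:28 PM on May 24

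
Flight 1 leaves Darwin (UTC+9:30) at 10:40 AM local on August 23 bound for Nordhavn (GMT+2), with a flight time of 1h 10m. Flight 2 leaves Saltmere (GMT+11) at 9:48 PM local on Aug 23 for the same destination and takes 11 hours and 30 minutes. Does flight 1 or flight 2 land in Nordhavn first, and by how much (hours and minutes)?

the first, by 19 hours 58 minutes

Flight 1 in UTC: 10:40 AM − 9:30 = 1:10 AM on Aug 23.
+1 hour 10 minutes → arrive 2:20 AM UTC on Aug 23.
Flight 2 in UTC: 9:48 PM − 11:00 = 10:48 AM on Aug 23.
+11 hours 30 minutes → arrive 10:18 PM UTC on Aug 23.
Flight 1 lands earlier by 19 hours 58 minutes.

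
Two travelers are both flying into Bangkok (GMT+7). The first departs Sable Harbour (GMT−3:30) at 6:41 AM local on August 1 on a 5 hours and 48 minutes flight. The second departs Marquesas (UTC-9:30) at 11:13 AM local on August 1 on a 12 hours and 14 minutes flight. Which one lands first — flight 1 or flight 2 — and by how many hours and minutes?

the first, by 16 hours 58 minutes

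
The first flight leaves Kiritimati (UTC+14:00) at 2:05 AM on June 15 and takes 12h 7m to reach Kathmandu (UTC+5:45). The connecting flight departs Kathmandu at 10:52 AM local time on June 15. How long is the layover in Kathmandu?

Convert departure to UTC: 2:05 AM − 14:00 = 12:05 PM UTC on Jun 14.
Add 12 hours and 7 minutes flight time → 12:12 AM UTC (Jun 15).
Kathmandu is UTC+5:45, so local arrival = 12:12 AM + 5:45 = 5:57 AM on Jun 15.
Layover = 10:52 AM − 5:57 AM = 4 hours 55 minutes.

4 hours 55 minutes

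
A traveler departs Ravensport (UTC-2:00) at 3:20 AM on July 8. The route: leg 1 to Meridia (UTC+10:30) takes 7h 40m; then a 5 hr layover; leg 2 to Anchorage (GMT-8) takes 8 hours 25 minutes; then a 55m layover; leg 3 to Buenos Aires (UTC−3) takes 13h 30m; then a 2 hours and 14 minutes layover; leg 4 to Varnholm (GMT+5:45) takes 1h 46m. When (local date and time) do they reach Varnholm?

Convert departure to UTC: 3:20 AM + 2:00 = 5:20 AM UTC on Jul 8.
Add 7 hours and 40 minutes leg 1 → 1:00 PM UTC.
Add 5 hours layover in Meridia → 6:00 PM UTC.
Add 8 hours and 25 minutes leg 2 → 2:25 AM UTC (Jul 9).
Add 55 minutes layover in Anchorage → 3:20 AM UTC.
Add 13 hours and 30 minutes leg 3 → 4:50 PM UTC.
Add 2 hours and 14 minutes layover in Buenos Aires → 7:04 PM UTC.
Add 1 hour 46 minutes leg 4 → 8:50 PM UTC.
Varnholm is UTC+5:45, so local arrival = 8:50 PM + 5:45 = 2:35 AM on Jul 10.

2:35 AM on Jul 10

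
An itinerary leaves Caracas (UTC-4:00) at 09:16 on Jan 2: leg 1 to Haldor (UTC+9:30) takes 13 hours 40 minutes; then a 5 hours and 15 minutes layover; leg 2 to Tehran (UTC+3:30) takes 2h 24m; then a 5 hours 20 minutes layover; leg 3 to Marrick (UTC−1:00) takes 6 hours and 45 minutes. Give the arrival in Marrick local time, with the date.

Convert departure to UTC: 09:16 + 4:00 = 13:16 UTC on Jan 2.
Add 13 hours and 40 minutes leg 1 → 02:56 UTC (Jan 3).
Add 5 hours 15 minutes layover in Haldor → 08:11 UTC.
Add 2 hours 24 minutes leg 2 → 10:35 UTC.
Add 5 hours and 20 minutes layover in Tehran → 15:55 UTC.
Add 6 hours and 45 minutes leg 3 → 22:40 UTC.
Marrick is UTC−1:00, so local arrival = 22:40 − 1:00 = 21:40 on Jan 3.

21:40 on January 3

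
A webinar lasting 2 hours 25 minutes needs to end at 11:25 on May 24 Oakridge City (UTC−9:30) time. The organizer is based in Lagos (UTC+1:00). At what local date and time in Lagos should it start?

19:30 on May 24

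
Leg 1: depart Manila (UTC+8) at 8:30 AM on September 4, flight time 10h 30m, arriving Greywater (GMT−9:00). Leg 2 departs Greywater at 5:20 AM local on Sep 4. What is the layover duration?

Convert departure to UTC: 8:30 AM − 8:00 = 12:30 AM UTC on Sep 4.
Add 10 hours 30 minutes flight time → 11:00 AM UTC.
Greywater is UTC−9:00, so local arrival = 11:00 AM − 9:00 = 2:00 AM on Sep 4.
Layover = 5:20 AM − 2:00 AM = 3 hours 20 minutes.

3 hours 20 minutes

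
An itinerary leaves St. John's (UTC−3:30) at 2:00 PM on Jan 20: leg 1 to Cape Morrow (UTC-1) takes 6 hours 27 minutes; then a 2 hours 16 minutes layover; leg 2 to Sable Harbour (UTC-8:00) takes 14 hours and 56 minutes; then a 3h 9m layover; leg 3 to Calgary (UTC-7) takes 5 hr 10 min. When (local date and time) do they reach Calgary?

Convert departure to UTC: 2:00 PM + 3:30 = 5:30 PM UTC on Jan 20.
Add 6 hours 27 minutes leg 1 → 11:57 PM UTC.
Add 2 hours 16 minutes layover in Cape Morrow → 2:13 AM UTC (Jan 21).
Add 14 hours 56 minutes leg 2 → 5:09 PM UTC.
Add 3 hours and 9 minutes layover in Sable Harbour → 8:18 PM UTC.
Add 5 hours and 10 minutes leg 3 → 1:28 AM UTC (Jan 22).
Calgary is UTC−7:00, so local arrival = 1:28 AM − 7:00 = 6:28 PM on Jan 21.

6:28 PM on January 21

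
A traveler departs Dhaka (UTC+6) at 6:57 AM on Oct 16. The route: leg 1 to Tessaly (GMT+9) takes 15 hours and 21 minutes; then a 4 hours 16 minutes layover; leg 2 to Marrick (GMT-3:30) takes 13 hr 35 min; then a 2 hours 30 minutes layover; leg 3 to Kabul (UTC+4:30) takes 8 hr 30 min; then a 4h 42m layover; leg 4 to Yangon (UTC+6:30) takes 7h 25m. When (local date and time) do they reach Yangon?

3:46 PM on Oct 18

Convert departure to UTC: 6:57 AM − 6:00 = 12:57 AM UTC on Oct 16.
Add 15 hours and 21 minutes leg 1 → 4:18 PM UTC.
Add 4 hours 16 minutes layover in Tessaly → 8:34 PM UTC.
Add 13 hours 35 minutes leg 2 → 10:09 AM UTC (Oct 17).
Add 2 hours and 30 minutes layover in Marrick → 12:39 PM UTC.
Add 8 hours and 30 minutes leg 3 → 9:09 PM UTC.
Add 4 hours 42 minutes layover in Kabul → 1:51 AM UTC (Oct 18).
Add 7 hours 25 minutes leg 4 → 9:16 AM UTC.
Yangon is UTC+6:30, so local arrival = 9:16 AM + 6:30 = 3:46 PM on Oct 18.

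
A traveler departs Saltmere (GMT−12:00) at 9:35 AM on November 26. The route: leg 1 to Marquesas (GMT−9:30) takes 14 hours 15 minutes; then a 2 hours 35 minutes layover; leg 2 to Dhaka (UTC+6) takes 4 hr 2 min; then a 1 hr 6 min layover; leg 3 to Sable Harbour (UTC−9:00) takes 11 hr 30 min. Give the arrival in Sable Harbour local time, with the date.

Convert departure to UTC: 9:35 AM + 12:00 = 9:35 PM UTC on Nov 26.
Add 14 hours 15 minutes leg 1 → 11:50 AM UTC (Nov 27).
Add 2 hours 35 minutes layover in Marquesas → 2:25 PM UTC.
Add 4 hours 2 minutes leg 2 → 6:27 PM UTC.
Add 1 hour 6 minutes layover in Dhaka → 7:33 PM UTC.
Add 11 hours 30 minutes leg 3 → 7:03 AM UTC (Nov 28).
Sable Harbour is UTC−9:00, so local arrival = 7:03 AM − 9:00 = 10:03 PM on Nov 27.

10:03 PM on November 27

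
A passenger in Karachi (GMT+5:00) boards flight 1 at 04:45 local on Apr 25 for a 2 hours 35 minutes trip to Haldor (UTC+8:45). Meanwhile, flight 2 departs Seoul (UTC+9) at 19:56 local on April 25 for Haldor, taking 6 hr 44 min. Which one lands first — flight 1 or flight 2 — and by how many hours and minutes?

Flight 1 in UTC: 04:45 − 5:00 = 23:45 on Apr 24.
+2 hours 35 minutes → arrive 02:20 UTC on Apr 25.
Flight 2 in UTC: 19:56 − 9:00 = 10:56 on Apr 25.
+6 hours and 44 minutes → arrive 17:40 UTC on Apr 25.
Flight 1 lands earlier by 15 hours 20 minutes.

the first, by 15 hours 20 minutes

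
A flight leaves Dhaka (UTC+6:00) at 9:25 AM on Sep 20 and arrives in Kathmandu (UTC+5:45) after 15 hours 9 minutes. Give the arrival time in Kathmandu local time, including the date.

12:19 AM on Sep 21

Kathmandu is 0:15 behind Dhaka.
After 15 hours 9 minutes it is 12:34 AM (Sep 21) in Dhaka.
Shift by the zone difference: 12:34 AM − 0:15 = 12:19 AM on Sep 21 in Kathmandu.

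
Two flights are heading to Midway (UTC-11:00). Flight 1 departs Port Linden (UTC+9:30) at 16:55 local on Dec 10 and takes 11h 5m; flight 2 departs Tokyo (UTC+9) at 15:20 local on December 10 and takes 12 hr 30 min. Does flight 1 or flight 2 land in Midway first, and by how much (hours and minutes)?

the first, by 20 minutes

Flight 1 in UTC: 16:55 − 9:30 = 07:25 on Dec 10.
+11 hours and 5 minutes → arrive 18:30 UTC on Dec 10.
Flight 2 in UTC: 15:20 − 9:00 = 06:20 on Dec 10.
+12 hours and 30 minutes → arrive 18:50 UTC on Dec 10.
Flight 1 lands earlier by 20 minutes.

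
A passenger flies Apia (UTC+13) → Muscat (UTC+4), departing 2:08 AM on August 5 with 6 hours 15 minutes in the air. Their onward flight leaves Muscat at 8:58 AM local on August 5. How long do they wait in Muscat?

9 hours 35 minutes

Convert departure to UTC: 2:08 AM − 13:00 = 1:08 PM UTC on Aug 4.
Add 6 hours and 15 minutes flight time → 7:23 PM UTC.
Muscat is UTC+4:00, so local arrival = 7:23 PM + 4:00 = 11:23 PM on Aug 4.
Layover = 8:58 AM − 11:23 PM (+1 day) = 9 hours 35 minutes.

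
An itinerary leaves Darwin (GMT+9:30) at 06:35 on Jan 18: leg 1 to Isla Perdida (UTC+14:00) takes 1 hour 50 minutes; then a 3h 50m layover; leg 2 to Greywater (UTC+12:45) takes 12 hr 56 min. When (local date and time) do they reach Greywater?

Convert departure to UTC: 06:35 − 9:30 = 21:05 UTC on Jan 17.
Add 1 hour and 50 minutes leg 1 → 22:55 UTC.
Add 3 hours and 50 minutes layover in Isla Perdida → 02:45 UTC (Jan 18).
Add 12 hours 56 minutes leg 2 → 15:41 UTC.
Greywater is UTC+12:45, so local arrival = 15:41 + 12:45 = 04:26 on Jan 19.

04:26 on January 19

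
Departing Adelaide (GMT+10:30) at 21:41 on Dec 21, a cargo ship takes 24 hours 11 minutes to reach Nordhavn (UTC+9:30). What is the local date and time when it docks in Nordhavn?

20:52 on Dec 22

Convert departure to UTC: 21:41 − 10:30 = 11:11 UTC on Dec 21.
Add 24 hours and 11 minutes travel time → 11:22 UTC (Dec 22).
Nordhavn is UTC+9:30, so local arrival = 11:22 + 9:30 = 20:52 on Dec 22.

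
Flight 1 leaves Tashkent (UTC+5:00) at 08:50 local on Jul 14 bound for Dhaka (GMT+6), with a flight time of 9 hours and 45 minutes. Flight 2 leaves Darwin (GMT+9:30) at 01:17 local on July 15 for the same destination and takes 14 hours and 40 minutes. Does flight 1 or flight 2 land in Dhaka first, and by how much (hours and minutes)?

Flight 1 in UTC: 08:50 − 5:00 = 03:50 on Jul 14.
+9 hours and 45 minutes → arrive 13:35 UTC on Jul 14.
Flight 2 in UTC: 01:17 − 9:30 = 15:47 on Jul 14.
+14 hours and 40 minutes → arrive 06:27 UTC on Jul 15.
Flight 1 lands earlier by 16 hours 52 minutes.

the first, by 16 hours 52 minutes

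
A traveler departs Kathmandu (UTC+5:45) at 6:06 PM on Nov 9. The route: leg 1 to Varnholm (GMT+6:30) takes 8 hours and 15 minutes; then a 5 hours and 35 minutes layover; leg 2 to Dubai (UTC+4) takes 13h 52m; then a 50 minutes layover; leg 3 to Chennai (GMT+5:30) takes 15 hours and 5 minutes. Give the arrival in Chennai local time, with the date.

1:28 PM on November 11

Convert departure to UTC: 6:06 PM − 5:45 = 12:21 PM UTC on Nov 9.
Add 8 hours 15 minutes leg 1 → 8:36 PM UTC.
Add 5 hours and 35 minutes layover in Varnholm → 2:11 AM UTC (Nov 10).
Add 13 hours and 52 minutes leg 2 → 4:03 PM UTC.
Add 50 minutes layover in Dubai → 4:53 PM UTC.
Add 15 hours 5 minutes leg 3 → 7:58 AM UTC (Nov 11).
Chennai is UTC+5:30, so local arrival = 7:58 AM + 5:30 = 1:28 PM on Nov 11.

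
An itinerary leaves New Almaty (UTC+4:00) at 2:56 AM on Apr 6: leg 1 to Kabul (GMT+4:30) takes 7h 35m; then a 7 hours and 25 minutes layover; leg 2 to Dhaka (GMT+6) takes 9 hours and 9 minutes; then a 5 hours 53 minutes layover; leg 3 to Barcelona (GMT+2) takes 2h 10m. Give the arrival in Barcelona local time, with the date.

9:08 AM on April 7

Convert departure to UTC: 2:56 AM − 4:00 = 10:56 PM UTC on Apr 5.
Add 7 hours 35 minutes leg 1 → 6:31 AM UTC (Apr 6).
Add 7 hours 25 minutes layover in Kabul → 1:56 PM UTC.
Add 9 hours 9 minutes leg 2 → 11:05 PM UTC.
Add 5 hours 53 minutes layover in Dhaka → 4:58 AM UTC (Apr 7).
Add 2 hours 10 minutes leg 3 → 7:08 AM UTC.
Barcelona is UTC+2:00, so local arrival = 7:08 AM + 2:00 = 9:08 AM on Apr 7.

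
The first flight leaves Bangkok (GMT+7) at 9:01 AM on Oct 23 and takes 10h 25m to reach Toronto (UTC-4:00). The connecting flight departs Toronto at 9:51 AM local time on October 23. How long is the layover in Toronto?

1 hour 25 minutes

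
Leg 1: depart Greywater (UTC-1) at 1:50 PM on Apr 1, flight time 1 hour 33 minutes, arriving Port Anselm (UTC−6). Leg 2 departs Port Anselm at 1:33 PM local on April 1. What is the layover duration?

Convert departure to UTC: 1:50 PM + 1:00 = 2:50 PM UTC on Apr 1.
Add 1 hour 33 minutes flight time → 4:23 PM UTC.
Port Anselm is UTC−6:00, so local arrival = 4:23 PM − 6:00 = 10:23 AM on Apr 1.
Layover = 1:33 PM − 10:23 AM = 3 hours 10 minutes.

3 hours 10 minutes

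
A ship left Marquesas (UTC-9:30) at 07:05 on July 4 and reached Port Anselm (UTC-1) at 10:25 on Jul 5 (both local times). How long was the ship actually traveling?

Departure in UTC: 07:05 + 9:30 = 16:35 on Jul 4.
Arrival in UTC: 10:25 + 1:00 = 11:25 on Jul 5.
Elapsed = 11:25 − 16:35 (+1 day) = 18 hours 50 minutes.

18 hours 50 minutes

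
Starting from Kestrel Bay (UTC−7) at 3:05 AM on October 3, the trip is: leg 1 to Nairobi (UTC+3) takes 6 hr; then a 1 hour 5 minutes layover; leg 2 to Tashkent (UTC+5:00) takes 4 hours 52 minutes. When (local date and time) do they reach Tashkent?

Convert departure to UTC: 3:05 AM + 7:00 = 10:05 AM UTC on Oct 3.
Add 6 hours leg 1 → 4:05 PM UTC.
Add 1 hour 5 minutes layover in Nairobi → 5:10 PM UTC.
Add 4 hours 52 minutes leg 2 → 10:02 PM UTC.
Tashkent is UTC+5:00, so local arrival = 10:02 PM + 5:00 = 3:02 AM on Oct 4.

3:02 AM on October 4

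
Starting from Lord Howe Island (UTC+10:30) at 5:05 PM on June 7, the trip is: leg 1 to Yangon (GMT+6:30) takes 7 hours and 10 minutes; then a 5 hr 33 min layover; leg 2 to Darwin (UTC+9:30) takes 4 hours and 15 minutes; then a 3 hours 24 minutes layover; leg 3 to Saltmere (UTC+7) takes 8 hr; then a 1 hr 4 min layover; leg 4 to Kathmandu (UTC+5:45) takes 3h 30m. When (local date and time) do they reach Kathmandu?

Convert departure to UTC: 5:05 PM − 10:30 = 6:35 AM UTC on Jun 7.
Add 7 hours 10 minutes leg 1 → 1:45 PM UTC.
Add 5 hours and 33 minutes layover in Yangon → 7:18 PM UTC.
Add 4 hours and 15 minutes leg 2 → 11:33 PM UTC.
Add 3 hours and 24 minutes layover in Darwin → 2:57 AM UTC (Jun 8).
Add 8 hours leg 3 → 10:57 AM UTC.
Add 1 hour and 4 minutes layover in Saltmere → 12:01 PM UTC.
Add 3 hours 30 minutes leg 4 → 3:31 PM UTC.
Kathmandu is UTC+5:45, so local arrival = 3:31 PM + 5:45 = 9:16 PM on Jun 8.

9:16 PM on Jun 8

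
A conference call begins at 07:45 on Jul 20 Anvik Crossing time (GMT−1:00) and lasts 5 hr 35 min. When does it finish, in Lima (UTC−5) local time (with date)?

09:20 on July 20

Convert start to UTC: 07:45 + 1:00 = 08:45 UTC on Jul 20.
Add 5 hours and 35 minutes duration → 14:20 UTC.
Lima is UTC−5:00, so local end time = 14:20 − 5:00 = 09:20 on Jul 20.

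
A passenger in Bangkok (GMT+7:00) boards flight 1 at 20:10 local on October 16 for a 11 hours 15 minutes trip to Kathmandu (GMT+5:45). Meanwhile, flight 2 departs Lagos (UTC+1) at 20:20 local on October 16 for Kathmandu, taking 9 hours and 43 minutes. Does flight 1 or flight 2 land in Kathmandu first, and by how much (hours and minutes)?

the first, by 4 hours 38 minutes

Flight 1 in UTC: 20:10 − 7:00 = 13:10 on Oct 16.
+11 hours 15 minutes → arrive 00:25 UTC on Oct 17.
Flight 2 in UTC: 20:20 − 1:00 = 19:20 on Oct 16.
+9 hours 43 minutes → arrive 05:03 UTC on Oct 17.
Flight 1 lands earlier by 4 hours 38 minutes.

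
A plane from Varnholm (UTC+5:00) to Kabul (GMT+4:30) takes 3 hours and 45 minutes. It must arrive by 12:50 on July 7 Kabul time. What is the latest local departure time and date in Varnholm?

Target arrival in UTC: 12:50 − 4:30 = 08:20 on Jul 7.
Subtract 3 hours and 45 minutes → departure 04:35 UTC on Jul 7.
Varnholm is UTC+5:00: 04:35 + 5:00 = 09:35 on Jul 7.

09:35 on Jul 7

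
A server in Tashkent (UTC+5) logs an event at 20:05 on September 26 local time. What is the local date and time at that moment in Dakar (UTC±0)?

15:05 on September 26

Dakar is 5:00 behind Tashkent.
Shift by the zone difference: 20:05 − 5:00 = 15:05 on Sep 26 in Dakar.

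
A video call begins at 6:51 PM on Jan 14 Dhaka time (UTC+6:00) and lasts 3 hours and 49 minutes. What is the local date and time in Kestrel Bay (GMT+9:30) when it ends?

Kestrel Bay is 3:30 ahead of Dhaka.
After 3 hours and 49 minutes it is 10:40 PM in Dhaka.
Shift by the zone difference: 10:40 PM + 3:30 = 2:10 AM on Jan 15 in Kestrel Bay.

2:10 AM on January 15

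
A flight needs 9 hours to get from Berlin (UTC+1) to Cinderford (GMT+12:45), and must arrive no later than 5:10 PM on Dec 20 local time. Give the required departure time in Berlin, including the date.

Target arrival in UTC: 5:10 PM − 12:45 = 4:25 AM on Dec 20.
Subtract 9 hours → departure 7:25 PM UTC on Dec 19.
Berlin is UTC+1:00: 7:25 PM + 1:00 = 8:25 PM on Dec 19.

8:25 PM on December 19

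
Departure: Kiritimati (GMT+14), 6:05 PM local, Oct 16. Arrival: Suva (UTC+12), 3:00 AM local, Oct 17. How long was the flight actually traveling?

10 hours 55 minutes

Departure in UTC: 6:05 PM − 14:00 = 4:05 AM on Oct 16.
Arrival in UTC: 3:00 AM − 12:00 = 3:00 PM on Oct 16.
Elapsed = 3:00 PM − 4:05 AM = 10 hours 55 minutes.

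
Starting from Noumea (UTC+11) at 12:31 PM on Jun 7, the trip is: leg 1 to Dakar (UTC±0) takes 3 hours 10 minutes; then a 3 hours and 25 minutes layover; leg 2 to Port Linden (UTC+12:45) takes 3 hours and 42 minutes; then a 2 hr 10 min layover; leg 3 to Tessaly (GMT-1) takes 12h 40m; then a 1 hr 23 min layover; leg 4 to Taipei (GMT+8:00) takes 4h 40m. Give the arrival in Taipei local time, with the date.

4:41 PM on Jun 8

Convert departure to UTC: 12:31 PM − 11:00 = 1:31 AM UTC on Jun 7.
Add 3 hours and 10 minutes leg 1 → 4:41 AM UTC.
Add 3 hours and 25 minutes layover in Dakar → 8:06 AM UTC.
Add 3 hours and 42 minutes leg 2 → 11:48 AM UTC.
Add 2 hours and 10 minutes layover in Port Linden → 1:58 PM UTC.
Add 12 hours and 40 minutes leg 3 → 2:38 AM UTC (Jun 8).
Add 1 hour and 23 minutes layover in Tessaly → 4:01 AM UTC.
Add 4 hours and 40 minutes leg 4 → 8:41 AM UTC.
Taipei is UTC+8:00, so local arrival = 8:41 AM + 8:00 = 4:41 PM on Jun 8.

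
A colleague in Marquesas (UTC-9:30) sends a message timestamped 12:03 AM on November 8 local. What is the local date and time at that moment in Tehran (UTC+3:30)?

In UTC: 12:03 AM + 9:30 = 9:33 AM on Nov 8.
Tehran is UTC+3:30: 9:33 AM + 3:30 = 1:03 PM on Nov 8.

1:03 PM on Nov 8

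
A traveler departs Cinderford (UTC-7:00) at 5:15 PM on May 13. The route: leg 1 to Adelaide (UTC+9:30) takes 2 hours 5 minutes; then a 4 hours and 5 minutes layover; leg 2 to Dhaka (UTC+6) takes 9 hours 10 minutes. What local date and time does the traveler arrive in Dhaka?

9:35 PM on May 14

Convert departure to UTC: 5:15 PM + 7:00 = 12:15 AM UTC on May 14.
Add 2 hours and 5 minutes leg 1 → 2:20 AM UTC.
Add 4 hours and 5 minutes layover in Adelaide → 6:25 AM UTC.
Add 9 hours 10 minutes leg 2 → 3:35 PM UTC.
Dhaka is UTC+6:00, so local arrival = 3:35 PM + 6:00 = 9:35 PM on May 14.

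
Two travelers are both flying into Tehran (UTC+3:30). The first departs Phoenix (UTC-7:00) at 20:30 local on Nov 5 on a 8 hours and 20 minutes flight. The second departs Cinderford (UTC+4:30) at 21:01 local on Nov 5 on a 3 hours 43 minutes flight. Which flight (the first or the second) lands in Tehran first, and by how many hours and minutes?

the second, by 15 hours 36 minutes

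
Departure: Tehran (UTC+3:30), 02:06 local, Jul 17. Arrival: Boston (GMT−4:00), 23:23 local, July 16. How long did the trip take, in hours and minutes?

Departure in UTC: 02:06 − 3:30 = 22:36 on Jul 16.
Arrival in UTC: 23:23 + 4:00 = 03:23 on Jul 17.
Elapsed = 03:23 − 22:36 (+1 day) = 4 hours 47 minutes.

4 hours 47 minutes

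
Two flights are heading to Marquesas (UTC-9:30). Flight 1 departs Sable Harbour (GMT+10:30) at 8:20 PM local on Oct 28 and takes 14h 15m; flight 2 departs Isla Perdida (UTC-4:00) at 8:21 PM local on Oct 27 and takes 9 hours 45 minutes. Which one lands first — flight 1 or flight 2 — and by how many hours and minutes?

Flight 1 in UTC: 8:20 PM − 10:30 = 9:50 AM on Oct 28.
+14 hours and 15 minutes → arrive 12:05 AM UTC on Oct 29.
Flight 2 in UTC: 8:21 PM + 4:00 = 12:21 AM on Oct 28.
+9 hours 45 minutes → arrive 10:06 AM UTC on Oct 28.
Flight 2 lands earlier by 13 hours 59 minutes.

the second, by 13 hours 59 minutes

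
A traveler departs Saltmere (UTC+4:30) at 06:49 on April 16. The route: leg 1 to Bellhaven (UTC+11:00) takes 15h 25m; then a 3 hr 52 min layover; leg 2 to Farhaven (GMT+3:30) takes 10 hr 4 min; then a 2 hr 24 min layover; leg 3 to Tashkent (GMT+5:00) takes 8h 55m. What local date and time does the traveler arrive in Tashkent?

Convert departure to UTC: 06:49 − 4:30 = 02:19 UTC on Apr 16.
Add 15 hours 25 minutes leg 1 → 17:44 UTC.
Add 3 hours 52 minutes layover in Bellhaven → 21:36 UTC.
Add 10 hours 4 minutes leg 2 → 07:40 UTC (Apr 17).
Add 2 hours 24 minutes layover in Farhaven → 10:04 UTC.
Add 8 hours 55 minutes leg 3 → 18:59 UTC.
Tashkent is UTC+5:00, so local arrival = 18:59 + 5:00 = 23:59 on Apr 17.

23:59 on Apr 17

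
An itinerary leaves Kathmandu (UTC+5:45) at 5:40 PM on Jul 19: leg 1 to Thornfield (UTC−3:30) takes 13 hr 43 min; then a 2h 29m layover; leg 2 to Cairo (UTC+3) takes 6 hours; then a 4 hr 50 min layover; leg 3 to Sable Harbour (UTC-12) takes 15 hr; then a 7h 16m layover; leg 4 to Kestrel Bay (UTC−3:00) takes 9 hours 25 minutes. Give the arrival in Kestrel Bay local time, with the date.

7:38 PM on July 21

Convert departure to UTC: 5:40 PM − 5:45 = 11:55 AM UTC on Jul 19.
Add 13 hours and 43 minutes leg 1 → 1:38 AM UTC (Jul 20).
Add 2 hours 29 minutes layover in Thornfield → 4:07 AM UTC.
Add 6 hours leg 2 → 10:07 AM UTC.
Add 4 hours 50 minutes layover in Cairo → 2:57 PM UTC.
Add 15 hours leg 3 → 5:57 AM UTC (Jul 21).
Add 7 hours 16 minutes layover in Sable Harbour → 1:13 PM UTC.
Add 9 hours 25 minutes leg 4 → 10:38 PM UTC.
Kestrel Bay is UTC−3:00, so local arrival = 10:38 PM − 3:00 = 7:38 PM on Jul 21.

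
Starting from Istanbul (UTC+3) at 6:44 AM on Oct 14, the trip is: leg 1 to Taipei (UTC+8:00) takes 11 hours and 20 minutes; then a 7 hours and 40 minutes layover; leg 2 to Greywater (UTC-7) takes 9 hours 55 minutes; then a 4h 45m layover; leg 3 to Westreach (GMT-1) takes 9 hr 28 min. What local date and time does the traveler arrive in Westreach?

9:52 PM on October 15

Convert departure to UTC: 6:44 AM − 3:00 = 3:44 AM UTC on Oct 14.
Add 11 hours 20 minutes leg 1 → 3:04 PM UTC.
Add 7 hours 40 minutes layover in Taipei → 10:44 PM UTC.
Add 9 hours 55 minutes leg 2 → 8:39 AM UTC (Oct 15).
Add 4 hours and 45 minutes layover in Greywater → 1:24 PM UTC.
Add 9 hours and 28 minutes leg 3 → 10:52 PM UTC.
Westreach is UTC−1:00, so local arrival = 10:52 PM − 1:00 = 9:52 PM on Oct 15.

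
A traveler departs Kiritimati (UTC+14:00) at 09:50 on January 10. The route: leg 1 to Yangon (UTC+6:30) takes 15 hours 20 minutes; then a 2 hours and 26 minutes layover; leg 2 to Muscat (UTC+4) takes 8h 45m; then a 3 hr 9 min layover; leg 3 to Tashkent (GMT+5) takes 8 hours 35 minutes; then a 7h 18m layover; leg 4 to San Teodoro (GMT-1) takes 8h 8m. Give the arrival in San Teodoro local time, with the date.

00:31 on January 12

Convert departure to UTC: 09:50 − 14:00 = 19:50 UTC on Jan 9.
Add 15 hours 20 minutes leg 1 → 11:10 UTC (Jan 10).
Add 2 hours 26 minutes layover in Yangon → 13:36 UTC.
Add 8 hours and 45 minutes leg 2 → 22:21 UTC.
Add 3 hours and 9 minutes layover in Muscat → 01:30 UTC (Jan 11).
Add 8 hours 35 minutes leg 3 → 10:05 UTC.
Add 7 hours 18 minutes layover in Tashkent → 17:23 UTC.
Add 8 hours 8 minutes leg 4 → 01:31 UTC (Jan 12).
San Teodoro is UTC−1:00, so local arrival = 01:31 − 1:00 = 00:31 on Jan 12.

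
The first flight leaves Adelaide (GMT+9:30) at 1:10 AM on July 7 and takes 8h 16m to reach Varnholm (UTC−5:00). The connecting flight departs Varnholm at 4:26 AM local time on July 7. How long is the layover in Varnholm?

Convert departure to UTC: 1:10 AM − 9:30 = 3:40 PM UTC on Jul 6.
Add 8 hours 16 minutes flight time → 11:56 PM UTC.
Varnholm is UTC−5:00, so local arrival = 11:56 PM − 5:00 = 6:56 PM on Jul 6.
Layover = 4:26 AM − 6:56 PM (+1 day) = 9 hours 30 minutes.

9 hours 30 minutes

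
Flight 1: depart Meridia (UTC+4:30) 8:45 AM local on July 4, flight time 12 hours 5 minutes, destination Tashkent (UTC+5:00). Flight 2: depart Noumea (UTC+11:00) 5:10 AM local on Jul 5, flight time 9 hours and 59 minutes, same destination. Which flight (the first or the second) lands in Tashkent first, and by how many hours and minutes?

the first, by 11 hours 49 minutes

Flight 1 in UTC: 8:45 AM − 4:30 = 4:15 AM on Jul 4.
+12 hours and 5 minutes → arrive 4:20 PM UTC on Jul 4.
Flight 2 in UTC: 5:10 AM − 11:00 = 6:10 PM on Jul 4.
+9 hours 59 minutes → arrive 4:09 AM UTC on Jul 5.
Flight 1 lands earlier by 11 hours 49 minutes.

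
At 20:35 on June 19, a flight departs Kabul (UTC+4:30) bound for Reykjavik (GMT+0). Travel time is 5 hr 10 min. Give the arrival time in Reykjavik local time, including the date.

21:15 on June 19

Convert departure to UTC: 20:35 − 4:30 = 16:05 UTC on Jun 19.
Add 5 hours 10 minutes travel time → 21:15 UTC.
Reykjavik is UTC+0, so local arrival is the same: 21:15 on Jun 19.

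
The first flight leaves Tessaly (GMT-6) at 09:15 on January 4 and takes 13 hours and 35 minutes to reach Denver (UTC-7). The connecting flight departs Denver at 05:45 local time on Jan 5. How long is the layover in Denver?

7 hours 55 minutes

Convert departure to UTC: 09:15 + 6:00 = 15:15 UTC on Jan 4.
Add 13 hours 35 minutes flight time → 04:50 UTC (Jan 5).
Denver is UTC−7:00, so local arrival = 04:50 − 7:00 = 21:50 on Jan 4.
Layover = 05:45 − 21:50 (+1 day) = 7 hours 55 minutes.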